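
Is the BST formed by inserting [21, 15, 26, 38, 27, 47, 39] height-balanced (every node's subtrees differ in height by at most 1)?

Tree (level-order array): [21, 15, 26, None, None, None, 38, 27, 47, None, None, 39]
Definition: a tree is height-balanced if, at every node, |h(left) - h(right)| <= 1 (empty subtree has height -1).
Bottom-up per-node check:
  node 15: h_left=-1, h_right=-1, diff=0 [OK], height=0
  node 27: h_left=-1, h_right=-1, diff=0 [OK], height=0
  node 39: h_left=-1, h_right=-1, diff=0 [OK], height=0
  node 47: h_left=0, h_right=-1, diff=1 [OK], height=1
  node 38: h_left=0, h_right=1, diff=1 [OK], height=2
  node 26: h_left=-1, h_right=2, diff=3 [FAIL (|-1-2|=3 > 1)], height=3
  node 21: h_left=0, h_right=3, diff=3 [FAIL (|0-3|=3 > 1)], height=4
Node 26 violates the condition: |-1 - 2| = 3 > 1.
Result: Not balanced


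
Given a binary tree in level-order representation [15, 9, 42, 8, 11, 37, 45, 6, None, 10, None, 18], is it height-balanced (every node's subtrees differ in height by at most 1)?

Tree (level-order array): [15, 9, 42, 8, 11, 37, 45, 6, None, 10, None, 18]
Definition: a tree is height-balanced if, at every node, |h(left) - h(right)| <= 1 (empty subtree has height -1).
Bottom-up per-node check:
  node 6: h_left=-1, h_right=-1, diff=0 [OK], height=0
  node 8: h_left=0, h_right=-1, diff=1 [OK], height=1
  node 10: h_left=-1, h_right=-1, diff=0 [OK], height=0
  node 11: h_left=0, h_right=-1, diff=1 [OK], height=1
  node 9: h_left=1, h_right=1, diff=0 [OK], height=2
  node 18: h_left=-1, h_right=-1, diff=0 [OK], height=0
  node 37: h_left=0, h_right=-1, diff=1 [OK], height=1
  node 45: h_left=-1, h_right=-1, diff=0 [OK], height=0
  node 42: h_left=1, h_right=0, diff=1 [OK], height=2
  node 15: h_left=2, h_right=2, diff=0 [OK], height=3
All nodes satisfy the balance condition.
Result: Balanced


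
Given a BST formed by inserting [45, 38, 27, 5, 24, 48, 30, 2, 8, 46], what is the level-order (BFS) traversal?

Tree insertion order: [45, 38, 27, 5, 24, 48, 30, 2, 8, 46]
Tree (level-order array): [45, 38, 48, 27, None, 46, None, 5, 30, None, None, 2, 24, None, None, None, None, 8]
BFS from the root, enqueuing left then right child of each popped node:
  queue [45] -> pop 45, enqueue [38, 48], visited so far: [45]
  queue [38, 48] -> pop 38, enqueue [27], visited so far: [45, 38]
  queue [48, 27] -> pop 48, enqueue [46], visited so far: [45, 38, 48]
  queue [27, 46] -> pop 27, enqueue [5, 30], visited so far: [45, 38, 48, 27]
  queue [46, 5, 30] -> pop 46, enqueue [none], visited so far: [45, 38, 48, 27, 46]
  queue [5, 30] -> pop 5, enqueue [2, 24], visited so far: [45, 38, 48, 27, 46, 5]
  queue [30, 2, 24] -> pop 30, enqueue [none], visited so far: [45, 38, 48, 27, 46, 5, 30]
  queue [2, 24] -> pop 2, enqueue [none], visited so far: [45, 38, 48, 27, 46, 5, 30, 2]
  queue [24] -> pop 24, enqueue [8], visited so far: [45, 38, 48, 27, 46, 5, 30, 2, 24]
  queue [8] -> pop 8, enqueue [none], visited so far: [45, 38, 48, 27, 46, 5, 30, 2, 24, 8]
Result: [45, 38, 48, 27, 46, 5, 30, 2, 24, 8]


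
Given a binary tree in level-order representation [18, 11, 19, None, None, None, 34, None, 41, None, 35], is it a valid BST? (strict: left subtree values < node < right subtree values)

Level-order array: [18, 11, 19, None, None, None, 34, None, 41, None, 35]
Validate using subtree bounds (lo, hi): at each node, require lo < value < hi,
then recurse left with hi=value and right with lo=value.
Preorder trace (stopping at first violation):
  at node 18 with bounds (-inf, +inf): OK
  at node 11 with bounds (-inf, 18): OK
  at node 19 with bounds (18, +inf): OK
  at node 34 with bounds (19, +inf): OK
  at node 41 with bounds (34, +inf): OK
  at node 35 with bounds (41, +inf): VIOLATION
Node 35 violates its bound: not (41 < 35 < +inf).
Result: Not a valid BST


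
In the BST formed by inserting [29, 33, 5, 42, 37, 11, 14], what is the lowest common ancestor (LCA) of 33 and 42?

Tree insertion order: [29, 33, 5, 42, 37, 11, 14]
Tree (level-order array): [29, 5, 33, None, 11, None, 42, None, 14, 37]
In a BST, the LCA of p=33, q=42 is the first node v on the
root-to-leaf path with p <= v <= q (go left if both < v, right if both > v).
Walk from root:
  at 29: both 33 and 42 > 29, go right
  at 33: 33 <= 33 <= 42, this is the LCA
LCA = 33


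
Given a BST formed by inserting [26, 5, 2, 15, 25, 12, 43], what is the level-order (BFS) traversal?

Tree insertion order: [26, 5, 2, 15, 25, 12, 43]
Tree (level-order array): [26, 5, 43, 2, 15, None, None, None, None, 12, 25]
BFS from the root, enqueuing left then right child of each popped node:
  queue [26] -> pop 26, enqueue [5, 43], visited so far: [26]
  queue [5, 43] -> pop 5, enqueue [2, 15], visited so far: [26, 5]
  queue [43, 2, 15] -> pop 43, enqueue [none], visited so far: [26, 5, 43]
  queue [2, 15] -> pop 2, enqueue [none], visited so far: [26, 5, 43, 2]
  queue [15] -> pop 15, enqueue [12, 25], visited so far: [26, 5, 43, 2, 15]
  queue [12, 25] -> pop 12, enqueue [none], visited so far: [26, 5, 43, 2, 15, 12]
  queue [25] -> pop 25, enqueue [none], visited so far: [26, 5, 43, 2, 15, 12, 25]
Result: [26, 5, 43, 2, 15, 12, 25]


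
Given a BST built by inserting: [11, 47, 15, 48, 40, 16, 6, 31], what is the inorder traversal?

Tree insertion order: [11, 47, 15, 48, 40, 16, 6, 31]
Tree (level-order array): [11, 6, 47, None, None, 15, 48, None, 40, None, None, 16, None, None, 31]
Inorder traversal: [6, 11, 15, 16, 31, 40, 47, 48]


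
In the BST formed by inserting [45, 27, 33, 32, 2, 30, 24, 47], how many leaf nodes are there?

Tree built from: [45, 27, 33, 32, 2, 30, 24, 47]
Tree (level-order array): [45, 27, 47, 2, 33, None, None, None, 24, 32, None, None, None, 30]
Rule: A leaf has 0 children.
Per-node child counts:
  node 45: 2 child(ren)
  node 27: 2 child(ren)
  node 2: 1 child(ren)
  node 24: 0 child(ren)
  node 33: 1 child(ren)
  node 32: 1 child(ren)
  node 30: 0 child(ren)
  node 47: 0 child(ren)
Matching nodes: [24, 30, 47]
Count of leaf nodes: 3


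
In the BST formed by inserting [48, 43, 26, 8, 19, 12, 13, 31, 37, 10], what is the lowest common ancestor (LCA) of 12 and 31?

Tree insertion order: [48, 43, 26, 8, 19, 12, 13, 31, 37, 10]
Tree (level-order array): [48, 43, None, 26, None, 8, 31, None, 19, None, 37, 12, None, None, None, 10, 13]
In a BST, the LCA of p=12, q=31 is the first node v on the
root-to-leaf path with p <= v <= q (go left if both < v, right if both > v).
Walk from root:
  at 48: both 12 and 31 < 48, go left
  at 43: both 12 and 31 < 43, go left
  at 26: 12 <= 26 <= 31, this is the LCA
LCA = 26


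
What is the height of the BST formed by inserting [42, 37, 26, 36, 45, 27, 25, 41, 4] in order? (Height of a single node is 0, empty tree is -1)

Insertion order: [42, 37, 26, 36, 45, 27, 25, 41, 4]
Tree (level-order array): [42, 37, 45, 26, 41, None, None, 25, 36, None, None, 4, None, 27]
Compute height bottom-up (empty subtree = -1):
  height(4) = 1 + max(-1, -1) = 0
  height(25) = 1 + max(0, -1) = 1
  height(27) = 1 + max(-1, -1) = 0
  height(36) = 1 + max(0, -1) = 1
  height(26) = 1 + max(1, 1) = 2
  height(41) = 1 + max(-1, -1) = 0
  height(37) = 1 + max(2, 0) = 3
  height(45) = 1 + max(-1, -1) = 0
  height(42) = 1 + max(3, 0) = 4
Height = 4


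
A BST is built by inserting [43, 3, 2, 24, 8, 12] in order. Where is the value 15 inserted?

Starting tree (level order): [43, 3, None, 2, 24, None, None, 8, None, None, 12]
Insertion path: 43 -> 3 -> 24 -> 8 -> 12
Result: insert 15 as right child of 12
Final tree (level order): [43, 3, None, 2, 24, None, None, 8, None, None, 12, None, 15]


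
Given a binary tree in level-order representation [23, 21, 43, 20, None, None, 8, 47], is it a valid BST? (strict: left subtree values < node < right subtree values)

Level-order array: [23, 21, 43, 20, None, None, 8, 47]
Validate using subtree bounds (lo, hi): at each node, require lo < value < hi,
then recurse left with hi=value and right with lo=value.
Preorder trace (stopping at first violation):
  at node 23 with bounds (-inf, +inf): OK
  at node 21 with bounds (-inf, 23): OK
  at node 20 with bounds (-inf, 21): OK
  at node 47 with bounds (-inf, 20): VIOLATION
Node 47 violates its bound: not (-inf < 47 < 20).
Result: Not a valid BST


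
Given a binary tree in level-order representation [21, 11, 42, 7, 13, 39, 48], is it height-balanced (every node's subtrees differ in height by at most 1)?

Tree (level-order array): [21, 11, 42, 7, 13, 39, 48]
Definition: a tree is height-balanced if, at every node, |h(left) - h(right)| <= 1 (empty subtree has height -1).
Bottom-up per-node check:
  node 7: h_left=-1, h_right=-1, diff=0 [OK], height=0
  node 13: h_left=-1, h_right=-1, diff=0 [OK], height=0
  node 11: h_left=0, h_right=0, diff=0 [OK], height=1
  node 39: h_left=-1, h_right=-1, diff=0 [OK], height=0
  node 48: h_left=-1, h_right=-1, diff=0 [OK], height=0
  node 42: h_left=0, h_right=0, diff=0 [OK], height=1
  node 21: h_left=1, h_right=1, diff=0 [OK], height=2
All nodes satisfy the balance condition.
Result: Balanced


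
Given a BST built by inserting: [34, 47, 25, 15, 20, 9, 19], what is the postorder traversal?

Tree insertion order: [34, 47, 25, 15, 20, 9, 19]
Tree (level-order array): [34, 25, 47, 15, None, None, None, 9, 20, None, None, 19]
Postorder traversal: [9, 19, 20, 15, 25, 47, 34]


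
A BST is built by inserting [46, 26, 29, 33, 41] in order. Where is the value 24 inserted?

Starting tree (level order): [46, 26, None, None, 29, None, 33, None, 41]
Insertion path: 46 -> 26
Result: insert 24 as left child of 26
Final tree (level order): [46, 26, None, 24, 29, None, None, None, 33, None, 41]


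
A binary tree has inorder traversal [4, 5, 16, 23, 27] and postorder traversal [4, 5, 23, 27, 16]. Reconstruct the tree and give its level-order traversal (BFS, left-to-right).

Inorder:   [4, 5, 16, 23, 27]
Postorder: [4, 5, 23, 27, 16]
Algorithm: postorder visits root last, so walk postorder right-to-left;
each value is the root of the current inorder slice — split it at that
value, recurse on the right subtree first, then the left.
Recursive splits:
  root=16; inorder splits into left=[4, 5], right=[23, 27]
  root=27; inorder splits into left=[23], right=[]
  root=23; inorder splits into left=[], right=[]
  root=5; inorder splits into left=[4], right=[]
  root=4; inorder splits into left=[], right=[]
Reconstructed level-order: [16, 5, 27, 4, 23]


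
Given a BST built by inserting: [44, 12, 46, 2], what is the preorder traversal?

Tree insertion order: [44, 12, 46, 2]
Tree (level-order array): [44, 12, 46, 2]
Preorder traversal: [44, 12, 2, 46]


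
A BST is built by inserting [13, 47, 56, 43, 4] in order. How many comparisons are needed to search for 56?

Search path for 56: 13 -> 47 -> 56
Found: True
Comparisons: 3


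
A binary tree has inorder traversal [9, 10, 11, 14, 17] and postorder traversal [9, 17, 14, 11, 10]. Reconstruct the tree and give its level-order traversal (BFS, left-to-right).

Inorder:   [9, 10, 11, 14, 17]
Postorder: [9, 17, 14, 11, 10]
Algorithm: postorder visits root last, so walk postorder right-to-left;
each value is the root of the current inorder slice — split it at that
value, recurse on the right subtree first, then the left.
Recursive splits:
  root=10; inorder splits into left=[9], right=[11, 14, 17]
  root=11; inorder splits into left=[], right=[14, 17]
  root=14; inorder splits into left=[], right=[17]
  root=17; inorder splits into left=[], right=[]
  root=9; inorder splits into left=[], right=[]
Reconstructed level-order: [10, 9, 11, 14, 17]


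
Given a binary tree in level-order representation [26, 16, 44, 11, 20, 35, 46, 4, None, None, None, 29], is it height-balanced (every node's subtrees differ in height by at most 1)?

Tree (level-order array): [26, 16, 44, 11, 20, 35, 46, 4, None, None, None, 29]
Definition: a tree is height-balanced if, at every node, |h(left) - h(right)| <= 1 (empty subtree has height -1).
Bottom-up per-node check:
  node 4: h_left=-1, h_right=-1, diff=0 [OK], height=0
  node 11: h_left=0, h_right=-1, diff=1 [OK], height=1
  node 20: h_left=-1, h_right=-1, diff=0 [OK], height=0
  node 16: h_left=1, h_right=0, diff=1 [OK], height=2
  node 29: h_left=-1, h_right=-1, diff=0 [OK], height=0
  node 35: h_left=0, h_right=-1, diff=1 [OK], height=1
  node 46: h_left=-1, h_right=-1, diff=0 [OK], height=0
  node 44: h_left=1, h_right=0, diff=1 [OK], height=2
  node 26: h_left=2, h_right=2, diff=0 [OK], height=3
All nodes satisfy the balance condition.
Result: Balanced


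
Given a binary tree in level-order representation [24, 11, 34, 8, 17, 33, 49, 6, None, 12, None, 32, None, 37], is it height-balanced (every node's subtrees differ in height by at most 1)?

Tree (level-order array): [24, 11, 34, 8, 17, 33, 49, 6, None, 12, None, 32, None, 37]
Definition: a tree is height-balanced if, at every node, |h(left) - h(right)| <= 1 (empty subtree has height -1).
Bottom-up per-node check:
  node 6: h_left=-1, h_right=-1, diff=0 [OK], height=0
  node 8: h_left=0, h_right=-1, diff=1 [OK], height=1
  node 12: h_left=-1, h_right=-1, diff=0 [OK], height=0
  node 17: h_left=0, h_right=-1, diff=1 [OK], height=1
  node 11: h_left=1, h_right=1, diff=0 [OK], height=2
  node 32: h_left=-1, h_right=-1, diff=0 [OK], height=0
  node 33: h_left=0, h_right=-1, diff=1 [OK], height=1
  node 37: h_left=-1, h_right=-1, diff=0 [OK], height=0
  node 49: h_left=0, h_right=-1, diff=1 [OK], height=1
  node 34: h_left=1, h_right=1, diff=0 [OK], height=2
  node 24: h_left=2, h_right=2, diff=0 [OK], height=3
All nodes satisfy the balance condition.
Result: Balanced


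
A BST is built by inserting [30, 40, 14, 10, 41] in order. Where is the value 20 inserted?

Starting tree (level order): [30, 14, 40, 10, None, None, 41]
Insertion path: 30 -> 14
Result: insert 20 as right child of 14
Final tree (level order): [30, 14, 40, 10, 20, None, 41]


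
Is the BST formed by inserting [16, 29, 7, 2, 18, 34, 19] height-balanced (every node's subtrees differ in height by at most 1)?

Tree (level-order array): [16, 7, 29, 2, None, 18, 34, None, None, None, 19]
Definition: a tree is height-balanced if, at every node, |h(left) - h(right)| <= 1 (empty subtree has height -1).
Bottom-up per-node check:
  node 2: h_left=-1, h_right=-1, diff=0 [OK], height=0
  node 7: h_left=0, h_right=-1, diff=1 [OK], height=1
  node 19: h_left=-1, h_right=-1, diff=0 [OK], height=0
  node 18: h_left=-1, h_right=0, diff=1 [OK], height=1
  node 34: h_left=-1, h_right=-1, diff=0 [OK], height=0
  node 29: h_left=1, h_right=0, diff=1 [OK], height=2
  node 16: h_left=1, h_right=2, diff=1 [OK], height=3
All nodes satisfy the balance condition.
Result: Balanced


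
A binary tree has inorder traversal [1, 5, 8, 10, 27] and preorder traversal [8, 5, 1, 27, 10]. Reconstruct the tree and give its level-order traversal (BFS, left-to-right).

Inorder:  [1, 5, 8, 10, 27]
Preorder: [8, 5, 1, 27, 10]
Algorithm: preorder visits root first, so consume preorder in order;
for each root, split the current inorder slice at that value into
left-subtree inorder and right-subtree inorder, then recurse.
Recursive splits:
  root=8; inorder splits into left=[1, 5], right=[10, 27]
  root=5; inorder splits into left=[1], right=[]
  root=1; inorder splits into left=[], right=[]
  root=27; inorder splits into left=[10], right=[]
  root=10; inorder splits into left=[], right=[]
Reconstructed level-order: [8, 5, 27, 1, 10]


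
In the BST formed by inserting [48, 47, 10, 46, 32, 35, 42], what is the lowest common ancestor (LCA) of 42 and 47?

Tree insertion order: [48, 47, 10, 46, 32, 35, 42]
Tree (level-order array): [48, 47, None, 10, None, None, 46, 32, None, None, 35, None, 42]
In a BST, the LCA of p=42, q=47 is the first node v on the
root-to-leaf path with p <= v <= q (go left if both < v, right if both > v).
Walk from root:
  at 48: both 42 and 47 < 48, go left
  at 47: 42 <= 47 <= 47, this is the LCA
LCA = 47


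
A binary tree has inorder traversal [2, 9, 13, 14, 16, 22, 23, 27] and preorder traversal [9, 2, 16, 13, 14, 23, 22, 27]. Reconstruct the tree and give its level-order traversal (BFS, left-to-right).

Inorder:  [2, 9, 13, 14, 16, 22, 23, 27]
Preorder: [9, 2, 16, 13, 14, 23, 22, 27]
Algorithm: preorder visits root first, so consume preorder in order;
for each root, split the current inorder slice at that value into
left-subtree inorder and right-subtree inorder, then recurse.
Recursive splits:
  root=9; inorder splits into left=[2], right=[13, 14, 16, 22, 23, 27]
  root=2; inorder splits into left=[], right=[]
  root=16; inorder splits into left=[13, 14], right=[22, 23, 27]
  root=13; inorder splits into left=[], right=[14]
  root=14; inorder splits into left=[], right=[]
  root=23; inorder splits into left=[22], right=[27]
  root=22; inorder splits into left=[], right=[]
  root=27; inorder splits into left=[], right=[]
Reconstructed level-order: [9, 2, 16, 13, 23, 14, 22, 27]


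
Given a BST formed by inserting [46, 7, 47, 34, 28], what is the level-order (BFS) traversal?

Tree insertion order: [46, 7, 47, 34, 28]
Tree (level-order array): [46, 7, 47, None, 34, None, None, 28]
BFS from the root, enqueuing left then right child of each popped node:
  queue [46] -> pop 46, enqueue [7, 47], visited so far: [46]
  queue [7, 47] -> pop 7, enqueue [34], visited so far: [46, 7]
  queue [47, 34] -> pop 47, enqueue [none], visited so far: [46, 7, 47]
  queue [34] -> pop 34, enqueue [28], visited so far: [46, 7, 47, 34]
  queue [28] -> pop 28, enqueue [none], visited so far: [46, 7, 47, 34, 28]
Result: [46, 7, 47, 34, 28]


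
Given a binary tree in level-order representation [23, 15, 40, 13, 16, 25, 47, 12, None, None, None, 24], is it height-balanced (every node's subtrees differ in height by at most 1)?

Tree (level-order array): [23, 15, 40, 13, 16, 25, 47, 12, None, None, None, 24]
Definition: a tree is height-balanced if, at every node, |h(left) - h(right)| <= 1 (empty subtree has height -1).
Bottom-up per-node check:
  node 12: h_left=-1, h_right=-1, diff=0 [OK], height=0
  node 13: h_left=0, h_right=-1, diff=1 [OK], height=1
  node 16: h_left=-1, h_right=-1, diff=0 [OK], height=0
  node 15: h_left=1, h_right=0, diff=1 [OK], height=2
  node 24: h_left=-1, h_right=-1, diff=0 [OK], height=0
  node 25: h_left=0, h_right=-1, diff=1 [OK], height=1
  node 47: h_left=-1, h_right=-1, diff=0 [OK], height=0
  node 40: h_left=1, h_right=0, diff=1 [OK], height=2
  node 23: h_left=2, h_right=2, diff=0 [OK], height=3
All nodes satisfy the balance condition.
Result: Balanced


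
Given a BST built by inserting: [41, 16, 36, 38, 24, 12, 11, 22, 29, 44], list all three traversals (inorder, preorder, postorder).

Tree insertion order: [41, 16, 36, 38, 24, 12, 11, 22, 29, 44]
Tree (level-order array): [41, 16, 44, 12, 36, None, None, 11, None, 24, 38, None, None, 22, 29]
Inorder (L, root, R): [11, 12, 16, 22, 24, 29, 36, 38, 41, 44]
Preorder (root, L, R): [41, 16, 12, 11, 36, 24, 22, 29, 38, 44]
Postorder (L, R, root): [11, 12, 22, 29, 24, 38, 36, 16, 44, 41]


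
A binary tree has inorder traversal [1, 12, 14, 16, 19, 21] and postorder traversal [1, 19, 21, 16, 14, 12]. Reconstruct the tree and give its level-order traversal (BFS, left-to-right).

Inorder:   [1, 12, 14, 16, 19, 21]
Postorder: [1, 19, 21, 16, 14, 12]
Algorithm: postorder visits root last, so walk postorder right-to-left;
each value is the root of the current inorder slice — split it at that
value, recurse on the right subtree first, then the left.
Recursive splits:
  root=12; inorder splits into left=[1], right=[14, 16, 19, 21]
  root=14; inorder splits into left=[], right=[16, 19, 21]
  root=16; inorder splits into left=[], right=[19, 21]
  root=21; inorder splits into left=[19], right=[]
  root=19; inorder splits into left=[], right=[]
  root=1; inorder splits into left=[], right=[]
Reconstructed level-order: [12, 1, 14, 16, 21, 19]


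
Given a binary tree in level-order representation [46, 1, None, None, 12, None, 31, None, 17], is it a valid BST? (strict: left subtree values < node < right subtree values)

Level-order array: [46, 1, None, None, 12, None, 31, None, 17]
Validate using subtree bounds (lo, hi): at each node, require lo < value < hi,
then recurse left with hi=value and right with lo=value.
Preorder trace (stopping at first violation):
  at node 46 with bounds (-inf, +inf): OK
  at node 1 with bounds (-inf, 46): OK
  at node 12 with bounds (1, 46): OK
  at node 31 with bounds (12, 46): OK
  at node 17 with bounds (31, 46): VIOLATION
Node 17 violates its bound: not (31 < 17 < 46).
Result: Not a valid BST


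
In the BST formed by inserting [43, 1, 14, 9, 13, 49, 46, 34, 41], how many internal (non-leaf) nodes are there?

Tree built from: [43, 1, 14, 9, 13, 49, 46, 34, 41]
Tree (level-order array): [43, 1, 49, None, 14, 46, None, 9, 34, None, None, None, 13, None, 41]
Rule: An internal node has at least one child.
Per-node child counts:
  node 43: 2 child(ren)
  node 1: 1 child(ren)
  node 14: 2 child(ren)
  node 9: 1 child(ren)
  node 13: 0 child(ren)
  node 34: 1 child(ren)
  node 41: 0 child(ren)
  node 49: 1 child(ren)
  node 46: 0 child(ren)
Matching nodes: [43, 1, 14, 9, 34, 49]
Count of internal (non-leaf) nodes: 6


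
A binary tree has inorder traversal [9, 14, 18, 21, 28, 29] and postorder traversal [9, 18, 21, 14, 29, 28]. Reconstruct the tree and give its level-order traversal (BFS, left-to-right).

Inorder:   [9, 14, 18, 21, 28, 29]
Postorder: [9, 18, 21, 14, 29, 28]
Algorithm: postorder visits root last, so walk postorder right-to-left;
each value is the root of the current inorder slice — split it at that
value, recurse on the right subtree first, then the left.
Recursive splits:
  root=28; inorder splits into left=[9, 14, 18, 21], right=[29]
  root=29; inorder splits into left=[], right=[]
  root=14; inorder splits into left=[9], right=[18, 21]
  root=21; inorder splits into left=[18], right=[]
  root=18; inorder splits into left=[], right=[]
  root=9; inorder splits into left=[], right=[]
Reconstructed level-order: [28, 14, 29, 9, 21, 18]


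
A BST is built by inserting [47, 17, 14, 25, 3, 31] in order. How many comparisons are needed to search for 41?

Search path for 41: 47 -> 17 -> 25 -> 31
Found: False
Comparisons: 4


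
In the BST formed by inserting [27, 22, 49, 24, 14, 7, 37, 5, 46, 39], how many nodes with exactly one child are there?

Tree built from: [27, 22, 49, 24, 14, 7, 37, 5, 46, 39]
Tree (level-order array): [27, 22, 49, 14, 24, 37, None, 7, None, None, None, None, 46, 5, None, 39]
Rule: These are nodes with exactly 1 non-null child.
Per-node child counts:
  node 27: 2 child(ren)
  node 22: 2 child(ren)
  node 14: 1 child(ren)
  node 7: 1 child(ren)
  node 5: 0 child(ren)
  node 24: 0 child(ren)
  node 49: 1 child(ren)
  node 37: 1 child(ren)
  node 46: 1 child(ren)
  node 39: 0 child(ren)
Matching nodes: [14, 7, 49, 37, 46]
Count of nodes with exactly one child: 5


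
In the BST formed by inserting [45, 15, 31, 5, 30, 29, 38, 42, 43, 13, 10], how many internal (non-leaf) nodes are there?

Tree built from: [45, 15, 31, 5, 30, 29, 38, 42, 43, 13, 10]
Tree (level-order array): [45, 15, None, 5, 31, None, 13, 30, 38, 10, None, 29, None, None, 42, None, None, None, None, None, 43]
Rule: An internal node has at least one child.
Per-node child counts:
  node 45: 1 child(ren)
  node 15: 2 child(ren)
  node 5: 1 child(ren)
  node 13: 1 child(ren)
  node 10: 0 child(ren)
  node 31: 2 child(ren)
  node 30: 1 child(ren)
  node 29: 0 child(ren)
  node 38: 1 child(ren)
  node 42: 1 child(ren)
  node 43: 0 child(ren)
Matching nodes: [45, 15, 5, 13, 31, 30, 38, 42]
Count of internal (non-leaf) nodes: 8


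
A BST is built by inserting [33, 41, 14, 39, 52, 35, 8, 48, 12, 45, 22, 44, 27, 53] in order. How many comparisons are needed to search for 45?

Search path for 45: 33 -> 41 -> 52 -> 48 -> 45
Found: True
Comparisons: 5


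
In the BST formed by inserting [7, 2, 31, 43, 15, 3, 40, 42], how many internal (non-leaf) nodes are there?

Tree built from: [7, 2, 31, 43, 15, 3, 40, 42]
Tree (level-order array): [7, 2, 31, None, 3, 15, 43, None, None, None, None, 40, None, None, 42]
Rule: An internal node has at least one child.
Per-node child counts:
  node 7: 2 child(ren)
  node 2: 1 child(ren)
  node 3: 0 child(ren)
  node 31: 2 child(ren)
  node 15: 0 child(ren)
  node 43: 1 child(ren)
  node 40: 1 child(ren)
  node 42: 0 child(ren)
Matching nodes: [7, 2, 31, 43, 40]
Count of internal (non-leaf) nodes: 5


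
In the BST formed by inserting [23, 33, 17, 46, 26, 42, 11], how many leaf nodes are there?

Tree built from: [23, 33, 17, 46, 26, 42, 11]
Tree (level-order array): [23, 17, 33, 11, None, 26, 46, None, None, None, None, 42]
Rule: A leaf has 0 children.
Per-node child counts:
  node 23: 2 child(ren)
  node 17: 1 child(ren)
  node 11: 0 child(ren)
  node 33: 2 child(ren)
  node 26: 0 child(ren)
  node 46: 1 child(ren)
  node 42: 0 child(ren)
Matching nodes: [11, 26, 42]
Count of leaf nodes: 3


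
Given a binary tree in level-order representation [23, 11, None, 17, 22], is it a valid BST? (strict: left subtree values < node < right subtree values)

Level-order array: [23, 11, None, 17, 22]
Validate using subtree bounds (lo, hi): at each node, require lo < value < hi,
then recurse left with hi=value and right with lo=value.
Preorder trace (stopping at first violation):
  at node 23 with bounds (-inf, +inf): OK
  at node 11 with bounds (-inf, 23): OK
  at node 17 with bounds (-inf, 11): VIOLATION
Node 17 violates its bound: not (-inf < 17 < 11).
Result: Not a valid BST


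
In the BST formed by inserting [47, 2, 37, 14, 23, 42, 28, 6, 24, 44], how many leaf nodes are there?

Tree built from: [47, 2, 37, 14, 23, 42, 28, 6, 24, 44]
Tree (level-order array): [47, 2, None, None, 37, 14, 42, 6, 23, None, 44, None, None, None, 28, None, None, 24]
Rule: A leaf has 0 children.
Per-node child counts:
  node 47: 1 child(ren)
  node 2: 1 child(ren)
  node 37: 2 child(ren)
  node 14: 2 child(ren)
  node 6: 0 child(ren)
  node 23: 1 child(ren)
  node 28: 1 child(ren)
  node 24: 0 child(ren)
  node 42: 1 child(ren)
  node 44: 0 child(ren)
Matching nodes: [6, 24, 44]
Count of leaf nodes: 3


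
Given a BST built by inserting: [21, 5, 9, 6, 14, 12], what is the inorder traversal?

Tree insertion order: [21, 5, 9, 6, 14, 12]
Tree (level-order array): [21, 5, None, None, 9, 6, 14, None, None, 12]
Inorder traversal: [5, 6, 9, 12, 14, 21]


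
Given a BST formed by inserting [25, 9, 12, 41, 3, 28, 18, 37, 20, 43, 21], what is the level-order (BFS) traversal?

Tree insertion order: [25, 9, 12, 41, 3, 28, 18, 37, 20, 43, 21]
Tree (level-order array): [25, 9, 41, 3, 12, 28, 43, None, None, None, 18, None, 37, None, None, None, 20, None, None, None, 21]
BFS from the root, enqueuing left then right child of each popped node:
  queue [25] -> pop 25, enqueue [9, 41], visited so far: [25]
  queue [9, 41] -> pop 9, enqueue [3, 12], visited so far: [25, 9]
  queue [41, 3, 12] -> pop 41, enqueue [28, 43], visited so far: [25, 9, 41]
  queue [3, 12, 28, 43] -> pop 3, enqueue [none], visited so far: [25, 9, 41, 3]
  queue [12, 28, 43] -> pop 12, enqueue [18], visited so far: [25, 9, 41, 3, 12]
  queue [28, 43, 18] -> pop 28, enqueue [37], visited so far: [25, 9, 41, 3, 12, 28]
  queue [43, 18, 37] -> pop 43, enqueue [none], visited so far: [25, 9, 41, 3, 12, 28, 43]
  queue [18, 37] -> pop 18, enqueue [20], visited so far: [25, 9, 41, 3, 12, 28, 43, 18]
  queue [37, 20] -> pop 37, enqueue [none], visited so far: [25, 9, 41, 3, 12, 28, 43, 18, 37]
  queue [20] -> pop 20, enqueue [21], visited so far: [25, 9, 41, 3, 12, 28, 43, 18, 37, 20]
  queue [21] -> pop 21, enqueue [none], visited so far: [25, 9, 41, 3, 12, 28, 43, 18, 37, 20, 21]
Result: [25, 9, 41, 3, 12, 28, 43, 18, 37, 20, 21]


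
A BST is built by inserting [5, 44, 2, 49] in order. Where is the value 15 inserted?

Starting tree (level order): [5, 2, 44, None, None, None, 49]
Insertion path: 5 -> 44
Result: insert 15 as left child of 44
Final tree (level order): [5, 2, 44, None, None, 15, 49]


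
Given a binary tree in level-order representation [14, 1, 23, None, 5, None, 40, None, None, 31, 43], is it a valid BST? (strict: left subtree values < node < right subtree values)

Level-order array: [14, 1, 23, None, 5, None, 40, None, None, 31, 43]
Validate using subtree bounds (lo, hi): at each node, require lo < value < hi,
then recurse left with hi=value and right with lo=value.
Preorder trace (stopping at first violation):
  at node 14 with bounds (-inf, +inf): OK
  at node 1 with bounds (-inf, 14): OK
  at node 5 with bounds (1, 14): OK
  at node 23 with bounds (14, +inf): OK
  at node 40 with bounds (23, +inf): OK
  at node 31 with bounds (23, 40): OK
  at node 43 with bounds (40, +inf): OK
No violation found at any node.
Result: Valid BST


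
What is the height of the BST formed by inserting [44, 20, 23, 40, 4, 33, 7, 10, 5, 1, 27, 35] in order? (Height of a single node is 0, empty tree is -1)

Insertion order: [44, 20, 23, 40, 4, 33, 7, 10, 5, 1, 27, 35]
Tree (level-order array): [44, 20, None, 4, 23, 1, 7, None, 40, None, None, 5, 10, 33, None, None, None, None, None, 27, 35]
Compute height bottom-up (empty subtree = -1):
  height(1) = 1 + max(-1, -1) = 0
  height(5) = 1 + max(-1, -1) = 0
  height(10) = 1 + max(-1, -1) = 0
  height(7) = 1 + max(0, 0) = 1
  height(4) = 1 + max(0, 1) = 2
  height(27) = 1 + max(-1, -1) = 0
  height(35) = 1 + max(-1, -1) = 0
  height(33) = 1 + max(0, 0) = 1
  height(40) = 1 + max(1, -1) = 2
  height(23) = 1 + max(-1, 2) = 3
  height(20) = 1 + max(2, 3) = 4
  height(44) = 1 + max(4, -1) = 5
Height = 5


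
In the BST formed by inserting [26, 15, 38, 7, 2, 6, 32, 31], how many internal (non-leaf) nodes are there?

Tree built from: [26, 15, 38, 7, 2, 6, 32, 31]
Tree (level-order array): [26, 15, 38, 7, None, 32, None, 2, None, 31, None, None, 6]
Rule: An internal node has at least one child.
Per-node child counts:
  node 26: 2 child(ren)
  node 15: 1 child(ren)
  node 7: 1 child(ren)
  node 2: 1 child(ren)
  node 6: 0 child(ren)
  node 38: 1 child(ren)
  node 32: 1 child(ren)
  node 31: 0 child(ren)
Matching nodes: [26, 15, 7, 2, 38, 32]
Count of internal (non-leaf) nodes: 6


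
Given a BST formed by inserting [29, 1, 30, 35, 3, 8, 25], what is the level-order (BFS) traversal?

Tree insertion order: [29, 1, 30, 35, 3, 8, 25]
Tree (level-order array): [29, 1, 30, None, 3, None, 35, None, 8, None, None, None, 25]
BFS from the root, enqueuing left then right child of each popped node:
  queue [29] -> pop 29, enqueue [1, 30], visited so far: [29]
  queue [1, 30] -> pop 1, enqueue [3], visited so far: [29, 1]
  queue [30, 3] -> pop 30, enqueue [35], visited so far: [29, 1, 30]
  queue [3, 35] -> pop 3, enqueue [8], visited so far: [29, 1, 30, 3]
  queue [35, 8] -> pop 35, enqueue [none], visited so far: [29, 1, 30, 3, 35]
  queue [8] -> pop 8, enqueue [25], visited so far: [29, 1, 30, 3, 35, 8]
  queue [25] -> pop 25, enqueue [none], visited so far: [29, 1, 30, 3, 35, 8, 25]
Result: [29, 1, 30, 3, 35, 8, 25]


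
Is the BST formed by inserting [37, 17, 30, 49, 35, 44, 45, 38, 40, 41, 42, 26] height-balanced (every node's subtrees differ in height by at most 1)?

Tree (level-order array): [37, 17, 49, None, 30, 44, None, 26, 35, 38, 45, None, None, None, None, None, 40, None, None, None, 41, None, 42]
Definition: a tree is height-balanced if, at every node, |h(left) - h(right)| <= 1 (empty subtree has height -1).
Bottom-up per-node check:
  node 26: h_left=-1, h_right=-1, diff=0 [OK], height=0
  node 35: h_left=-1, h_right=-1, diff=0 [OK], height=0
  node 30: h_left=0, h_right=0, diff=0 [OK], height=1
  node 17: h_left=-1, h_right=1, diff=2 [FAIL (|-1-1|=2 > 1)], height=2
  node 42: h_left=-1, h_right=-1, diff=0 [OK], height=0
  node 41: h_left=-1, h_right=0, diff=1 [OK], height=1
  node 40: h_left=-1, h_right=1, diff=2 [FAIL (|-1-1|=2 > 1)], height=2
  node 38: h_left=-1, h_right=2, diff=3 [FAIL (|-1-2|=3 > 1)], height=3
  node 45: h_left=-1, h_right=-1, diff=0 [OK], height=0
  node 44: h_left=3, h_right=0, diff=3 [FAIL (|3-0|=3 > 1)], height=4
  node 49: h_left=4, h_right=-1, diff=5 [FAIL (|4--1|=5 > 1)], height=5
  node 37: h_left=2, h_right=5, diff=3 [FAIL (|2-5|=3 > 1)], height=6
Node 17 violates the condition: |-1 - 1| = 2 > 1.
Result: Not balanced


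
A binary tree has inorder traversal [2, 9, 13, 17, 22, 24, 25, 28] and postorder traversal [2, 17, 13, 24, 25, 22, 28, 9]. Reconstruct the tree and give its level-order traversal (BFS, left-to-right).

Inorder:   [2, 9, 13, 17, 22, 24, 25, 28]
Postorder: [2, 17, 13, 24, 25, 22, 28, 9]
Algorithm: postorder visits root last, so walk postorder right-to-left;
each value is the root of the current inorder slice — split it at that
value, recurse on the right subtree first, then the left.
Recursive splits:
  root=9; inorder splits into left=[2], right=[13, 17, 22, 24, 25, 28]
  root=28; inorder splits into left=[13, 17, 22, 24, 25], right=[]
  root=22; inorder splits into left=[13, 17], right=[24, 25]
  root=25; inorder splits into left=[24], right=[]
  root=24; inorder splits into left=[], right=[]
  root=13; inorder splits into left=[], right=[17]
  root=17; inorder splits into left=[], right=[]
  root=2; inorder splits into left=[], right=[]
Reconstructed level-order: [9, 2, 28, 22, 13, 25, 17, 24]


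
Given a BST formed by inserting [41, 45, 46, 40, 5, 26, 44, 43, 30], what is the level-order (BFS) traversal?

Tree insertion order: [41, 45, 46, 40, 5, 26, 44, 43, 30]
Tree (level-order array): [41, 40, 45, 5, None, 44, 46, None, 26, 43, None, None, None, None, 30]
BFS from the root, enqueuing left then right child of each popped node:
  queue [41] -> pop 41, enqueue [40, 45], visited so far: [41]
  queue [40, 45] -> pop 40, enqueue [5], visited so far: [41, 40]
  queue [45, 5] -> pop 45, enqueue [44, 46], visited so far: [41, 40, 45]
  queue [5, 44, 46] -> pop 5, enqueue [26], visited so far: [41, 40, 45, 5]
  queue [44, 46, 26] -> pop 44, enqueue [43], visited so far: [41, 40, 45, 5, 44]
  queue [46, 26, 43] -> pop 46, enqueue [none], visited so far: [41, 40, 45, 5, 44, 46]
  queue [26, 43] -> pop 26, enqueue [30], visited so far: [41, 40, 45, 5, 44, 46, 26]
  queue [43, 30] -> pop 43, enqueue [none], visited so far: [41, 40, 45, 5, 44, 46, 26, 43]
  queue [30] -> pop 30, enqueue [none], visited so far: [41, 40, 45, 5, 44, 46, 26, 43, 30]
Result: [41, 40, 45, 5, 44, 46, 26, 43, 30]


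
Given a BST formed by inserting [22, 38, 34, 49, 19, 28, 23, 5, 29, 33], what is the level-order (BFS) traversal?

Tree insertion order: [22, 38, 34, 49, 19, 28, 23, 5, 29, 33]
Tree (level-order array): [22, 19, 38, 5, None, 34, 49, None, None, 28, None, None, None, 23, 29, None, None, None, 33]
BFS from the root, enqueuing left then right child of each popped node:
  queue [22] -> pop 22, enqueue [19, 38], visited so far: [22]
  queue [19, 38] -> pop 19, enqueue [5], visited so far: [22, 19]
  queue [38, 5] -> pop 38, enqueue [34, 49], visited so far: [22, 19, 38]
  queue [5, 34, 49] -> pop 5, enqueue [none], visited so far: [22, 19, 38, 5]
  queue [34, 49] -> pop 34, enqueue [28], visited so far: [22, 19, 38, 5, 34]
  queue [49, 28] -> pop 49, enqueue [none], visited so far: [22, 19, 38, 5, 34, 49]
  queue [28] -> pop 28, enqueue [23, 29], visited so far: [22, 19, 38, 5, 34, 49, 28]
  queue [23, 29] -> pop 23, enqueue [none], visited so far: [22, 19, 38, 5, 34, 49, 28, 23]
  queue [29] -> pop 29, enqueue [33], visited so far: [22, 19, 38, 5, 34, 49, 28, 23, 29]
  queue [33] -> pop 33, enqueue [none], visited so far: [22, 19, 38, 5, 34, 49, 28, 23, 29, 33]
Result: [22, 19, 38, 5, 34, 49, 28, 23, 29, 33]


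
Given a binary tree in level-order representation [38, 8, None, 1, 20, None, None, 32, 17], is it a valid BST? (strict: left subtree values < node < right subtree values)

Level-order array: [38, 8, None, 1, 20, None, None, 32, 17]
Validate using subtree bounds (lo, hi): at each node, require lo < value < hi,
then recurse left with hi=value and right with lo=value.
Preorder trace (stopping at first violation):
  at node 38 with bounds (-inf, +inf): OK
  at node 8 with bounds (-inf, 38): OK
  at node 1 with bounds (-inf, 8): OK
  at node 20 with bounds (8, 38): OK
  at node 32 with bounds (8, 20): VIOLATION
Node 32 violates its bound: not (8 < 32 < 20).
Result: Not a valid BST


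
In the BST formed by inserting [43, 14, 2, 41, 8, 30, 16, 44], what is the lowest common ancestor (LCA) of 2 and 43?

Tree insertion order: [43, 14, 2, 41, 8, 30, 16, 44]
Tree (level-order array): [43, 14, 44, 2, 41, None, None, None, 8, 30, None, None, None, 16]
In a BST, the LCA of p=2, q=43 is the first node v on the
root-to-leaf path with p <= v <= q (go left if both < v, right if both > v).
Walk from root:
  at 43: 2 <= 43 <= 43, this is the LCA
LCA = 43


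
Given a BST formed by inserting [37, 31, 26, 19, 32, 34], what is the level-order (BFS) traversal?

Tree insertion order: [37, 31, 26, 19, 32, 34]
Tree (level-order array): [37, 31, None, 26, 32, 19, None, None, 34]
BFS from the root, enqueuing left then right child of each popped node:
  queue [37] -> pop 37, enqueue [31], visited so far: [37]
  queue [31] -> pop 31, enqueue [26, 32], visited so far: [37, 31]
  queue [26, 32] -> pop 26, enqueue [19], visited so far: [37, 31, 26]
  queue [32, 19] -> pop 32, enqueue [34], visited so far: [37, 31, 26, 32]
  queue [19, 34] -> pop 19, enqueue [none], visited so far: [37, 31, 26, 32, 19]
  queue [34] -> pop 34, enqueue [none], visited so far: [37, 31, 26, 32, 19, 34]
Result: [37, 31, 26, 32, 19, 34]


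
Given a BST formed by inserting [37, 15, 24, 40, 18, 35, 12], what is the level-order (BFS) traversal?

Tree insertion order: [37, 15, 24, 40, 18, 35, 12]
Tree (level-order array): [37, 15, 40, 12, 24, None, None, None, None, 18, 35]
BFS from the root, enqueuing left then right child of each popped node:
  queue [37] -> pop 37, enqueue [15, 40], visited so far: [37]
  queue [15, 40] -> pop 15, enqueue [12, 24], visited so far: [37, 15]
  queue [40, 12, 24] -> pop 40, enqueue [none], visited so far: [37, 15, 40]
  queue [12, 24] -> pop 12, enqueue [none], visited so far: [37, 15, 40, 12]
  queue [24] -> pop 24, enqueue [18, 35], visited so far: [37, 15, 40, 12, 24]
  queue [18, 35] -> pop 18, enqueue [none], visited so far: [37, 15, 40, 12, 24, 18]
  queue [35] -> pop 35, enqueue [none], visited so far: [37, 15, 40, 12, 24, 18, 35]
Result: [37, 15, 40, 12, 24, 18, 35]


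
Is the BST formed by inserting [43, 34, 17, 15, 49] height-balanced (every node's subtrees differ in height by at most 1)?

Tree (level-order array): [43, 34, 49, 17, None, None, None, 15]
Definition: a tree is height-balanced if, at every node, |h(left) - h(right)| <= 1 (empty subtree has height -1).
Bottom-up per-node check:
  node 15: h_left=-1, h_right=-1, diff=0 [OK], height=0
  node 17: h_left=0, h_right=-1, diff=1 [OK], height=1
  node 34: h_left=1, h_right=-1, diff=2 [FAIL (|1--1|=2 > 1)], height=2
  node 49: h_left=-1, h_right=-1, diff=0 [OK], height=0
  node 43: h_left=2, h_right=0, diff=2 [FAIL (|2-0|=2 > 1)], height=3
Node 34 violates the condition: |1 - -1| = 2 > 1.
Result: Not balanced


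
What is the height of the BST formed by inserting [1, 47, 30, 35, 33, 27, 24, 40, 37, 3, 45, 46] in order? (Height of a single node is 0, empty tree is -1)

Insertion order: [1, 47, 30, 35, 33, 27, 24, 40, 37, 3, 45, 46]
Tree (level-order array): [1, None, 47, 30, None, 27, 35, 24, None, 33, 40, 3, None, None, None, 37, 45, None, None, None, None, None, 46]
Compute height bottom-up (empty subtree = -1):
  height(3) = 1 + max(-1, -1) = 0
  height(24) = 1 + max(0, -1) = 1
  height(27) = 1 + max(1, -1) = 2
  height(33) = 1 + max(-1, -1) = 0
  height(37) = 1 + max(-1, -1) = 0
  height(46) = 1 + max(-1, -1) = 0
  height(45) = 1 + max(-1, 0) = 1
  height(40) = 1 + max(0, 1) = 2
  height(35) = 1 + max(0, 2) = 3
  height(30) = 1 + max(2, 3) = 4
  height(47) = 1 + max(4, -1) = 5
  height(1) = 1 + max(-1, 5) = 6
Height = 6


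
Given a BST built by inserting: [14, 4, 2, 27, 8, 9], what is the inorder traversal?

Tree insertion order: [14, 4, 2, 27, 8, 9]
Tree (level-order array): [14, 4, 27, 2, 8, None, None, None, None, None, 9]
Inorder traversal: [2, 4, 8, 9, 14, 27]
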